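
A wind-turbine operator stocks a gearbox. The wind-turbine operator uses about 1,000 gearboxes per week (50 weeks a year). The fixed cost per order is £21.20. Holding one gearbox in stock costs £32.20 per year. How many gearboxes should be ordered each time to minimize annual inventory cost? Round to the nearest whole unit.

Annual demand D = 1,000 × 50 = 50,000.
EOQ = √(2DS / H) = √(2 × 50,000 × 21.2 / 32.2).
= √(2,120,000 / 32.2) = √65,838.5093 ≈ 256.590.

Q* ≈ 257 gearboxes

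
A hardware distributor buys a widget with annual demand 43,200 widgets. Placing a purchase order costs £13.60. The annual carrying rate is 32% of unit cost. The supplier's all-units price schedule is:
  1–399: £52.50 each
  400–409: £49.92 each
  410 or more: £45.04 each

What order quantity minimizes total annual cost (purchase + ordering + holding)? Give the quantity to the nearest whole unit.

Holding cost per unit per year at price C is H = 0.32·C.
Evaluate total cost at each tier's feasible EOQ or, if the EOQ is below the tier, at the tier's minimum quantity.
EOQ at £52.50 = 264.5 (feasible in tier 1): TC = 43,200×£52.50 + (43,200/264.5)×13.6 + (264.5/2)×0.32×£52.50 = £2,272,443.05.
EOQ at £49.92 = 271.2 < 400, so use break Q=400: TC = 43,200×£49.92 + (43,200/400.0)×13.6 + (400.0/2)×0.32×£49.92 = £2,161,207.68.
EOQ at £45.04 = 285.5 < 410, so use break Q=410: TC = 43,200×£45.04 + (43,200/410.0)×13.6 + (410.0/2)×0.32×£45.04 = £1,950,115.60.
Lowest total cost is £1,950,115.60 at Q = 410.0.

Q* ≈ 410 widgets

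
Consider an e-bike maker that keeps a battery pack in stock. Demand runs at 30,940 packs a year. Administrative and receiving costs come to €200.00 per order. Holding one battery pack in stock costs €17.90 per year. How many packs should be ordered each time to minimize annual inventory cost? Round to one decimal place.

EOQ = √(2DS / H) = √(2 × 30,940 × 200 / 17.9).
= √(12,376,000 / 17.9) = √691,396.648 ≈ 831.503.

Q* ≈ 831.5 packs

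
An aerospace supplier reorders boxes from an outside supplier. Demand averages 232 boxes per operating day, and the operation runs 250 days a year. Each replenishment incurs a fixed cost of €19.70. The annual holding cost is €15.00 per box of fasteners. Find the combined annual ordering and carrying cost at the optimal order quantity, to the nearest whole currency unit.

Annual demand D = 232 × 250 = 58,000.
The optimal lot size = √(2DS/H) = √(2 × 58,000 × 19.7 / 15) ≈ 390.32.
At Q*, ordering cost (D/Q*)S equals holding cost (Q*/2)H, each = √(DSH/2).
Minimum total = √(2DSH) = √(2 × 58,000 × 19.7 × 15) ≈ 5854.742.

TC* ≈ €5,855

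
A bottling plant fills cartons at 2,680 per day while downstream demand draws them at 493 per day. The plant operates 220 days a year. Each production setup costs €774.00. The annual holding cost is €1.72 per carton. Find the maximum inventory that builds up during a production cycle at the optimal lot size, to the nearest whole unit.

Annual demand D = 493 × 220 = 108,460.
Production build-up factor (1 − d/p) = 1 − 493/2,680 = 0.8160.
Q* = √(2DS / (H(1 − d/p))) = √(2 × 108,460 × 774 / (1.72 × 0.8160)).
= √(167,896,080 / 1.4036) ≈ 10937.021.
Maximum inventory = Q*(1 − d/p) = 10937.021 × 0.8160 ≈ 8925.099.

I_max ≈ 8,925 cartons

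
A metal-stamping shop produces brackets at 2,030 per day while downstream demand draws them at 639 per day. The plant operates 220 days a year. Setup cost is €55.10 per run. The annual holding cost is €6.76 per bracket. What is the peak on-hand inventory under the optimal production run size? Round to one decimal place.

I_max ≈ 1,253.1 brackets

Annual demand D = 639 × 220 = 140,580.
Production build-up factor (1 − d/p) = 1 − 639/2,030 = 0.6852.
Q* = √(2DS / (H(1 − d/p))) = √(2 × 140,580 × 55.1 / (6.76 × 0.6852)).
= √(15,491,916 / 4.6321) ≈ 1828.789.
Maximum inventory = Q*(1 − d/p) = 1828.789 × 0.6852 ≈ 1253.126.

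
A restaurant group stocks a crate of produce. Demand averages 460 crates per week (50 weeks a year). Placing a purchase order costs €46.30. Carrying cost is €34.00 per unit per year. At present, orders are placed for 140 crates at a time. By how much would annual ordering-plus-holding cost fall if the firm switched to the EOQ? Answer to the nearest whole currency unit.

Annual demand D = 460 × 50 = 23,000.
EOQ = √(2DS/H) = √(2 × 23,000 × 46.3 / 34) ≈ 250.28.
Cost at Q* = (D/Q*)S + (Q*/2)H = √(2DSH) ≈ €8,509.59.
Cost at Q = 140: (23,000/140)×46.3 + (140/2)×34 = €7,606.43 + €2,380.00 = €9,986.43.
Excess = €9,986.43 − €8,509.59 = €1,476.83.

Extra cost ≈ €1,477 per year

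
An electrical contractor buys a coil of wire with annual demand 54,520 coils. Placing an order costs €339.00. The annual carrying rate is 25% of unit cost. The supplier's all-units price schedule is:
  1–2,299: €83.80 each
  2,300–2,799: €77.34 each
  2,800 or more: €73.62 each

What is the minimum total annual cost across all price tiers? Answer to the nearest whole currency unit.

Holding cost per unit per year at price C is H = 0.25·C.
For each price level, check whether its EOQ is feasible; otherwise the best quantity at that price is the breakpoint.
EOQ at €83.80 = 1328.3 (feasible in tier 1): TC = 54,520×€83.80 + (54,520/1328.3)×339 + (1328.3/2)×0.25×€83.80 = €4,596,604.18.
EOQ at €77.34 = 1382.7 < 2300, so use break Q=2300: TC = 54,520×€77.34 + (54,520/2300.0)×339 + (2300.0/2)×0.25×€77.34 = €4,246,847.82.
EOQ at €73.62 = 1417.2 < 2800, so use break Q=2800: TC = 54,520×€73.62 + (54,520/2800.0)×339 + (2800.0/2)×0.25×€73.62 = €4,046,130.21.
Lowest total cost among the candidates is at Q = 2800.0.

TC* ≈ €4,046,130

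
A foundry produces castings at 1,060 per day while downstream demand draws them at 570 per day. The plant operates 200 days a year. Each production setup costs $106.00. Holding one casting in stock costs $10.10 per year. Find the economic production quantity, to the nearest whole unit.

Annual demand D = 570 × 200 = 114,000.
Production build-up factor (1 − d/p) = 1 − 570/1,060 = 0.4623.
Q* = √(2DS / (H(1 − d/p))) = √(2 × 114,000 × 106 / (10.1 × 0.4623)).
= √(24,168,000 / 4.6689) ≈ 2275.174.

Q* ≈ 2,275 castings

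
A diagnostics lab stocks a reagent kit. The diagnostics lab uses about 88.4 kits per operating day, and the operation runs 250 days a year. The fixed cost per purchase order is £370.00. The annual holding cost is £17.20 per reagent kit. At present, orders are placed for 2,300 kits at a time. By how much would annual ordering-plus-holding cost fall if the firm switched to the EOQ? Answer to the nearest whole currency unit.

Extra cost ≈ £6,564 per year

Annual demand D = 88.4 × 250 = 22,100.
EOQ = √(2DS/H) = √(2 × 22,100 × 370 / 17.2) ≈ 975.10.
Cost at Q* = (D/Q*)S + (Q*/2)H = √(2DSH) ≈ £16,771.67.
Cost at Q = 2,300: (22,100/2,300)×370 + (2,300/2)×17.2 = £3,555.22 + £19,780.00 = £23,335.22.
Excess = £23,335.22 − £16,771.67 = £6,563.55.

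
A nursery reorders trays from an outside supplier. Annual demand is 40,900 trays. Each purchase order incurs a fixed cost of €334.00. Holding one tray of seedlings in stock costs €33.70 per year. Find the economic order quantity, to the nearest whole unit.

Q* ≈ 900 trays

EOQ = √(2DS / H) = √(2 × 40,900 × 334 / 33.7).
= √(27,321,200 / 33.7) = √810,718.1009 ≈ 900.399.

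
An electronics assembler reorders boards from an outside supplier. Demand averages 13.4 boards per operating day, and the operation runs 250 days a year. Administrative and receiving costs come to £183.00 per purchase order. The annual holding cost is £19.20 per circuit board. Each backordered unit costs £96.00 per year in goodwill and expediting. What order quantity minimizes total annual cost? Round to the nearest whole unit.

Annual demand D = 13.4 × 250 = 3,350.
With planned backorders, Q* = √(2DS/H) · √((H+B)/B).
√(2DS/H) = √(2 × 3,350 × 183 / 19.2) = 252.704.
√((H+B)/B) = √((19.2+96)/96) = 1.0954.
Q* ≈ 276.823.

Q* ≈ 277 boards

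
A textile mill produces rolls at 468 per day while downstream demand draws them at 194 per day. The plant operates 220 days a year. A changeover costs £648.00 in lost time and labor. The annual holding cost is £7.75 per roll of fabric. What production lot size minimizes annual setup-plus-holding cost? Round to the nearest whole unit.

Annual demand D = 194 × 220 = 42,680.
Production build-up factor (1 − d/p) = 1 − 194/468 = 0.5855.
Q* = √(2DS / (H(1 − d/p))) = √(2 × 42,680 × 648 / (7.75 × 0.5855)).
= √(55,313,280 / 4.5374) ≈ 3491.496.

Q* ≈ 3,491 rolls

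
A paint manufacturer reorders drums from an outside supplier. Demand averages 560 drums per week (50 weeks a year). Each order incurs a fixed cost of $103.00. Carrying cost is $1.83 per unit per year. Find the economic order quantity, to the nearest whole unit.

Annual demand D = 560 × 50 = 28,000.
EOQ = √(2DS / H) = √(2 × 28,000 × 103 / 1.83).
= √(5,768,000 / 1.83) = √3,151,912.5683 ≈ 1775.363.

Q* ≈ 1,775 drums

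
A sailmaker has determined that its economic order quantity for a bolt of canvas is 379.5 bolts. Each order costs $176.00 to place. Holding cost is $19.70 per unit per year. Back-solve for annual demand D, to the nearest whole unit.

Invert the EOQ relation Q*² = 2DS/H.
From Q* = √(2DS/H): D = Q*²H / (2S) = 379.5² × 19.7 / (2 × 176) = 8060.224.

D ≈ 8,060 bolts per year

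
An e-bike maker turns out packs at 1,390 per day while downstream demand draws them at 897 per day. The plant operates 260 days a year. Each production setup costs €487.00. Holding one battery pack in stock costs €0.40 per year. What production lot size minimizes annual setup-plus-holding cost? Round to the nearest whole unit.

Q* ≈ 40,014 packs

Annual demand D = 897 × 260 = 233,220.
Production build-up factor (1 − d/p) = 1 − 897/1,390 = 0.3547.
Q* = √(2DS / (H(1 − d/p))) = √(2 × 233,220 × 487 / (0.4 × 0.3547)).
= √(227,156,280 / 0.1419) ≈ 40014.401.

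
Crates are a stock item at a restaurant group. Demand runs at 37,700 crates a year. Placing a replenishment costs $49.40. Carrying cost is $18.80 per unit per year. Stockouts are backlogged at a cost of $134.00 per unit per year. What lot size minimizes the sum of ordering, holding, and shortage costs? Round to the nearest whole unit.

With planned backorders, Q* = √(2DS/H) · √((H+B)/B).
√(2DS/H) = √(2 × 37,700 × 49.4 / 18.8) = 445.113.
√((H+B)/B) = √((18.8+134)/134) = 1.0678.
Q* ≈ 475.313.

Q* ≈ 475 crates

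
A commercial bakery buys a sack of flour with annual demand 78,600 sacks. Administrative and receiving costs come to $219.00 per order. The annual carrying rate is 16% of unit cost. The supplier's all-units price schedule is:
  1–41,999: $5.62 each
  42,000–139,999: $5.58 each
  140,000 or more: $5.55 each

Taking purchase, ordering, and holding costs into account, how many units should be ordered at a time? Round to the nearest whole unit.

Q* ≈ 6,188 sacks

Holding cost per unit per year at price C is H = 0.16·C.
Candidates are each tier's EOQ (if it falls in that tier) and each price-break quantity.
EOQ at $5.62 = 6187.6 (feasible in tier 1): TC = 78,600×$5.62 + (78,600/6187.6)×219 + (6187.6/2)×0.16×$5.62 = $447,295.86.
EOQ at $5.58 = 6209.7 < 42000, so use break Q=42000: TC = 78,600×$5.58 + (78,600/42000.0)×219 + (42000.0/2)×0.16×$5.58 = $457,746.64.
EOQ at $5.55 = 6226.5 < 140000, so use break Q=140000: TC = 78,600×$5.55 + (78,600/140000.0)×219 + (140000.0/2)×0.16×$5.55 = $498,512.95.
Lowest total cost is $447,295.86 at Q = 6187.6.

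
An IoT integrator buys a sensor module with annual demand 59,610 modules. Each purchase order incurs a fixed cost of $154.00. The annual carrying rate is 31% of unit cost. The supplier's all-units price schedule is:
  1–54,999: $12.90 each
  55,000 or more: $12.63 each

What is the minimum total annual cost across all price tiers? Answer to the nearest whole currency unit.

Holding cost per unit per year at price C is H = 0.31·C.
Candidates are each tier's EOQ (if it falls in that tier) and each price-break quantity.
EOQ at $12.90 = 2142.7 (feasible in tier 1): TC = 59,610×$12.90 + (59,610/2142.7)×154 + (2142.7/2)×0.31×$12.90 = $777,537.61.
EOQ at $12.63 = 2165.5 < 55000, so use break Q=55000: TC = 59,610×$12.63 + (59,610/55000.0)×154 + (55000.0/2)×0.31×$12.63 = $860,711.96.
Lowest total cost among the candidates is at Q = 2142.7.

TC* ≈ $777,538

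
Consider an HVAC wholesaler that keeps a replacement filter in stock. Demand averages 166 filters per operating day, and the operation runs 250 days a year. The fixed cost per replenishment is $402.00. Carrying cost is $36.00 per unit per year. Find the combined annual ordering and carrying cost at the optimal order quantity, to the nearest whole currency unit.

Annual demand D = 166 × 250 = 41,500.
Q* = √(2DS/H) = √(2 × 41,500 × 402 / 36) ≈ 962.72.
At Q*, ordering cost (D/Q*)S equals holding cost (Q*/2)H, each = √(DSH/2).
Minimum total = √(2DSH) = √(2 × 41,500 × 402 × 36) ≈ 34657.986.

TC* ≈ $34,658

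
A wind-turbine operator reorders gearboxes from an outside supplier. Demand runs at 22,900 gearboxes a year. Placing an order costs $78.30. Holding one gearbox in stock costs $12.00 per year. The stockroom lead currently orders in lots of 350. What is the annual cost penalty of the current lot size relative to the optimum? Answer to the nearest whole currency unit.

Extra cost ≈ $663 per year

EOQ = √(2DS/H) = √(2 × 22,900 × 78.3 / 12) ≈ 546.67.
Cost at Q* = (D/Q*)S + (Q*/2)H = √(2DSH) ≈ $6,560.01.
Cost at Q = 350: (22,900/350)×78.3 + (350/2)×12 = $5,123.06 + $2,100.00 = $7,223.06.
Excess = $7,223.06 − $6,560.01 = $663.05.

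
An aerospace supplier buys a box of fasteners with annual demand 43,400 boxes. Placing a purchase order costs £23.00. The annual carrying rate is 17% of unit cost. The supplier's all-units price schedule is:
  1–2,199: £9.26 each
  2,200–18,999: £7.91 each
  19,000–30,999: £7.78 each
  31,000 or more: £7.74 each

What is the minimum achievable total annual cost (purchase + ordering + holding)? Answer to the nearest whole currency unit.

TC* ≈ £345,227

Holding cost per unit per year at price C is H = 0.17·C.
For each price level, check whether its EOQ is feasible; otherwise the best quantity at that price is the breakpoint.
EOQ at £9.26 = 1126.1 (feasible in tier 1): TC = 43,400×£9.26 + (43,400/1126.1)×23 + (1126.1/2)×0.17×£9.26 = £403,656.78.
EOQ at £7.91 = 1218.5 < 2200, so use break Q=2200: TC = 43,400×£7.91 + (43,400/2200.0)×23 + (2200.0/2)×0.17×£7.91 = £345,226.90.
EOQ at £7.78 = 1228.6 < 19000, so use break Q=19000: TC = 43,400×£7.78 + (43,400/19000.0)×23 + (19000.0/2)×0.17×£7.78 = £350,269.24.
EOQ at £7.74 = 1231.8 < 31000, so use break Q=31000: TC = 43,400×£7.74 + (43,400/31000.0)×23 + (31000.0/2)×0.17×£7.74 = £356,343.10.
Lowest total cost among the candidates is at Q = 2200.0.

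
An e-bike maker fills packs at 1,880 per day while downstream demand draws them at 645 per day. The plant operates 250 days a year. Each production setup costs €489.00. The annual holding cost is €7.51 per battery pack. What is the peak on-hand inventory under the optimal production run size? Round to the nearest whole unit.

Annual demand D = 645 × 250 = 161,250.
Production build-up factor (1 − d/p) = 1 − 645/1,880 = 0.6569.
Q* = √(2DS / (H(1 − d/p))) = √(2 × 161,250 × 489 / (7.51 × 0.6569)).
= √(157,702,500 / 4.9334) ≈ 5653.856.
Maximum inventory = Q*(1 − d/p) = 5653.856 × 0.6569 ≈ 3714.102.

I_max ≈ 3,714 packs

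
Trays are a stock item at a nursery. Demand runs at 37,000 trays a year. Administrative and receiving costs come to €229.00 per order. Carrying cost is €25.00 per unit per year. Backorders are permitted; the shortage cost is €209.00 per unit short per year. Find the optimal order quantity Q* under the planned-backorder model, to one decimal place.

With planned backorders, Q* = √(2DS/H) · √((H+B)/B).
√(2DS/H) = √(2 × 37,000 × 229 / 25) = 823.310.
√((H+B)/B) = √((25+209)/209) = 1.0581.
Q* ≈ 871.161.

Q* ≈ 871.2 trays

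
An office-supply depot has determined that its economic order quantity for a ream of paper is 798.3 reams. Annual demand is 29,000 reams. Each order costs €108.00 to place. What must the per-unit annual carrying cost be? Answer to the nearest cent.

Invert the EOQ relation Q*² = 2DS/H.
From Q* = √(2DS/H): H = 2DS / Q*² = 2 × 29,000 × 108 / 798.3² = 9.8292.

H ≈ €9.83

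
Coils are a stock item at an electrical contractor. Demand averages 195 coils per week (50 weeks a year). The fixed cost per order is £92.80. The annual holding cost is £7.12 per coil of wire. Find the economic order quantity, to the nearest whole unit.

Annual demand D = 195 × 50 = 9,750.
EOQ = √(2DS / H) = √(2 × 9,750 × 92.8 / 7.12).
= √(1,809,600 / 7.12) = √254,157.3034 ≈ 504.140.

Q* ≈ 504 coils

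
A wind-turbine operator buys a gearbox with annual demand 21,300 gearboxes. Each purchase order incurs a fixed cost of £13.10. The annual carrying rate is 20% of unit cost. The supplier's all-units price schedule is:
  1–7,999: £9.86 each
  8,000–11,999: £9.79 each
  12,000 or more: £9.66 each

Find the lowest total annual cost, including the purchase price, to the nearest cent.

TC* ≈ £211,067.04

Holding cost per unit per year at price C is H = 0.20·C.
Evaluate total cost at each tier's feasible EOQ or, if the EOQ is below the tier, at the tier's minimum quantity.
EOQ at £9.86 = 532.0 (feasible in tier 1): TC = 21,300×£9.86 + (21,300/532.0)×13.1 + (532.0/2)×0.20×£9.86 = £211,067.04.
EOQ at £9.79 = 533.9 < 8000, so use break Q=8000: TC = 21,300×£9.79 + (21,300/8000.0)×13.1 + (8000.0/2)×0.20×£9.79 = £216,393.88.
EOQ at £9.66 = 537.4 < 12000, so use break Q=12000: TC = 21,300×£9.66 + (21,300/12000.0)×13.1 + (12000.0/2)×0.20×£9.66 = £217,373.25.
Lowest total cost among the candidates is at Q = 532.0.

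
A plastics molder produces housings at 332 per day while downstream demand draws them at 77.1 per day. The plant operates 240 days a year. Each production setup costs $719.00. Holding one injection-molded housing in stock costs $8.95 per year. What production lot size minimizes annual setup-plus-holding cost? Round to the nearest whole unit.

Q* ≈ 1,968 housings

Annual demand D = 77.1 × 240 = 18,504.
Production build-up factor (1 − d/p) = 1 − 77.1/332 = 0.7678.
Q* = √(2DS / (H(1 − d/p))) = √(2 × 18,504 × 719 / (8.95 × 0.7678)).
= √(26,608,752 / 6.8716) ≈ 1967.818.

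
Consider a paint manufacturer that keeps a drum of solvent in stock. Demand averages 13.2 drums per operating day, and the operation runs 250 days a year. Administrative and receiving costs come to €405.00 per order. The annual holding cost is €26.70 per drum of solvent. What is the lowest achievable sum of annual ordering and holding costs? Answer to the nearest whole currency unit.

Annual demand D = 13.2 × 250 = 3,300.
Q* = √(2DS/H) = √(2 × 3,300 × 405 / 26.7) ≈ 316.41.
At the optimum the two cost components are equal, so total cost = 2·(Q*/2)H = Q*·H.
Minimum total = √(2DSH) = √(2 × 3,300 × 405 × 26.7) ≈ 8448.023.

TC* ≈ €8,448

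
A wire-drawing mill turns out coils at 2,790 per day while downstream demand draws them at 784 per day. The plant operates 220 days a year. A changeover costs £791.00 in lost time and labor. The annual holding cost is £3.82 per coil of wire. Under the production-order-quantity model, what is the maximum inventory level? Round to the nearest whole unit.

I_max ≈ 7,166 coils

Annual demand D = 784 × 220 = 172,480.
Production build-up factor (1 − d/p) = 1 − 784/2,790 = 0.7190.
Q* = √(2DS / (H(1 − d/p))) = √(2 × 172,480 × 791 / (3.82 × 0.7190)).
= √(272,863,360 / 2.7466) ≈ 9967.301.
Maximum inventory = Q*(1 − d/p) = 9967.301 × 0.7190 ≈ 7166.454.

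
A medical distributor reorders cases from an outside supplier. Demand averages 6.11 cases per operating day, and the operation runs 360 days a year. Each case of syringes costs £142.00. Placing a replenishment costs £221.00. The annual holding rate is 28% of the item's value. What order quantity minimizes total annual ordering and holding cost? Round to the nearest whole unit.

Annual demand D = 6.11 × 360 = 2,199.6.
Holding cost H = 0.28 × £142.00 = £39.7600 per unit per year.
EOQ = √(2DS / H) = √(2 × 2,199.6 × 221 / 39.76).
= √(972,223.2 / 39.76) = √24,452.2938 ≈ 156.372.

Q* ≈ 156 cases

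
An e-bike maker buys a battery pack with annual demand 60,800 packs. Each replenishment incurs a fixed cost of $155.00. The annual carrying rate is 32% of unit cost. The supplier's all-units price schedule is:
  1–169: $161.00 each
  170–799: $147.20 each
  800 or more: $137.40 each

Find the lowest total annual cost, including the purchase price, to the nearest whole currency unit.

Holding cost per unit per year at price C is H = 0.32·C.
Evaluate total cost at each tier's feasible EOQ or, if the EOQ is below the tier, at the tier's minimum quantity.
Tier 1 ($161.00): EOQ = 604.8 exceeds tier's upper bound 169, so this tier is dominated.
EOQ at $147.20 = 632.6 (feasible in tier 2): TC = 60,800×$147.20 + (60,800/632.6)×155 + (632.6/2)×0.32×$147.20 = $8,979,556.24.
EOQ at $137.40 = 654.7 < 800, so use break Q=800: TC = 60,800×$137.40 + (60,800/800.0)×155 + (800.0/2)×0.32×$137.40 = $8,383,287.20.
Lowest total cost among the candidates is at Q = 800.0.

TC* ≈ $8,383,287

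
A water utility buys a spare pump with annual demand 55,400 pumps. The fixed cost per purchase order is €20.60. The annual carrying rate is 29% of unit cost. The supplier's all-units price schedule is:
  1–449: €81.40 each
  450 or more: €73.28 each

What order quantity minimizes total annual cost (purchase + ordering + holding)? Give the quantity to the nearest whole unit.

Holding cost per unit per year at price C is H = 0.29·C.
For each price level, check whether its EOQ is feasible; otherwise the best quantity at that price is the breakpoint.
EOQ at €81.40 = 311.0 (feasible in tier 1): TC = 55,400×€81.40 + (55,400/311.0)×20.6 + (311.0/2)×0.29×€81.40 = €4,516,900.31.
EOQ at €73.28 = 327.7 < 450, so use break Q=450: TC = 55,400×€73.28 + (55,400/450.0)×20.6 + (450.0/2)×0.29×€73.28 = €4,067,029.61.
Lowest total cost is €4,067,029.61 at Q = 450.0.

Q* ≈ 450 pumps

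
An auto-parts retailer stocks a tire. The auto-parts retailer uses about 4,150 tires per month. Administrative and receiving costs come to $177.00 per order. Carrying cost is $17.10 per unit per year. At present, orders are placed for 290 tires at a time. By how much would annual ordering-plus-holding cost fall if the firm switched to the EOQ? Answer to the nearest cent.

Extra cost ≈ $15,512.09 per year

Annual demand D = 4,150 × 12 = 49,800.
EOQ = √(2DS/H) = √(2 × 49,800 × 177 / 17.1) ≈ 1015.36.
Cost at Q* = (D/Q*)S + (Q*/2)H = √(2DSH) ≈ $17,362.58.
Cost at Q = 290: (49,800/290)×177 + (290/2)×17.1 = $30,395.17 + $2,479.50 = $32,874.67.
Excess = $32,874.67 − $17,362.58 = $15,512.09.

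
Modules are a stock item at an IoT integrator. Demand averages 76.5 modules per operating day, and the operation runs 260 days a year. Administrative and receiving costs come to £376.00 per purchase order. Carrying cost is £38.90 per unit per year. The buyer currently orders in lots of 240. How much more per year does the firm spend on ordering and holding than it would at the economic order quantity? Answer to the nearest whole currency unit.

Extra cost ≈ £11,708 per year

Annual demand D = 76.5 × 260 = 19,890.
EOQ = √(2DS/H) = √(2 × 19,890 × 376 / 38.9) ≈ 620.09.
Cost at Q* = (D/Q*)S + (Q*/2)H = √(2DSH) ≈ £24,121.32.
Cost at Q = 240: (19,890/240)×376 + (240/2)×38.9 = £31,161.00 + £4,668.00 = £35,829.00.
Excess = £35,829.00 − £24,121.32 = £11,707.68.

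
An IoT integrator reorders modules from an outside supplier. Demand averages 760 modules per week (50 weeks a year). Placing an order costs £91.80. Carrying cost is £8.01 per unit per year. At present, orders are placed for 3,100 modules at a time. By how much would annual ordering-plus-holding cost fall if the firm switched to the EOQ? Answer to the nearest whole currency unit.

Annual demand D = 760 × 50 = 38,000.
EOQ = √(2DS/H) = √(2 × 38,000 × 91.8 / 8.01) ≈ 933.28.
Cost at Q* = (D/Q*)S + (Q*/2)H = √(2DSH) ≈ £7,475.57.
Cost at Q = 3,100: (38,000/3,100)×91.8 + (3,100/2)×8.01 = £1,125.29 + £12,415.50 = £13,540.79.
Excess = £13,540.79 − £7,475.57 = £6,065.22.

Extra cost ≈ £6,065 per year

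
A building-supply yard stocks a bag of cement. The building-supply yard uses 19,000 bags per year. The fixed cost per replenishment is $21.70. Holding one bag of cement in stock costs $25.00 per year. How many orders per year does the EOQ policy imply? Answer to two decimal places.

N ≈ 104.62 orders per year

The optimal lot size = √(2DS/H) = √(2 × 19,000 × 21.7 / 25) ≈ 181.61.
Orders per year = D / Q* = 19,000 / 181.61 ≈ 104.617.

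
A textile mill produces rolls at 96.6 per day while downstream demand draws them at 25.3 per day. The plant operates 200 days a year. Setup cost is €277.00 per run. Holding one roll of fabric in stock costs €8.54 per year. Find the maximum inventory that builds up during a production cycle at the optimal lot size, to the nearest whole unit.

I_max ≈ 492 rolls

Annual demand D = 25.3 × 200 = 5,060.
Production build-up factor (1 − d/p) = 1 − 25.3/96.6 = 0.7381.
Q* = √(2DS / (H(1 − d/p))) = √(2 × 5,060 × 277 / (8.54 × 0.7381)).
= √(2,803,240 / 6.3033) ≈ 666.876.
Maximum inventory = Q*(1 − d/p) = 666.876 × 0.7381 ≈ 492.218.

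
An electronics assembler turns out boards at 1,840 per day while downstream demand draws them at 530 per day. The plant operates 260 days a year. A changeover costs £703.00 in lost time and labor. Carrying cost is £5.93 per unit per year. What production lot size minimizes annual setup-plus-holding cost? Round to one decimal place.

Q* ≈ 6,774.3 boards

Annual demand D = 530 × 260 = 137,800.
Production build-up factor (1 − d/p) = 1 − 530/1,840 = 0.7120.
Q* = √(2DS / (H(1 − d/p))) = √(2 × 137,800 × 703 / (5.93 × 0.7120)).
= √(193,746,800 / 4.2219) ≈ 6774.281.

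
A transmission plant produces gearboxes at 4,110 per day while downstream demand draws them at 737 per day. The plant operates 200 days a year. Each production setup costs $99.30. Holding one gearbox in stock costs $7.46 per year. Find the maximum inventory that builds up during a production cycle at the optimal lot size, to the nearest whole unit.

Annual demand D = 737 × 200 = 147,400.
Production build-up factor (1 − d/p) = 1 − 737/4,110 = 0.8207.
Q* = √(2DS / (H(1 − d/p))) = √(2 × 147,400 × 99.3 / (7.46 × 0.8207)).
= √(29,273,640 / 6.1223) ≈ 2186.662.
Maximum inventory = Q*(1 − d/p) = 2186.662 × 0.8207 ≈ 1794.553.

I_max ≈ 1,795 gearboxes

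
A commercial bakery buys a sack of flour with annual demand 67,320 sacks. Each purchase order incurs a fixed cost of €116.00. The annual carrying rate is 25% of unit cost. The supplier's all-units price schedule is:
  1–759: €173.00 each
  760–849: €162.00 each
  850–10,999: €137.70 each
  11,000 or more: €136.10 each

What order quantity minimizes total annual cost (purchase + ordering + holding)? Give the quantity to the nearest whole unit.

Holding cost per unit per year at price C is H = 0.25·C.
Evaluate total cost at each tier's feasible EOQ or, if the EOQ is below the tier, at the tier's minimum quantity.
EOQ at €173.00 = 600.9 (feasible in tier 1): TC = 67,320×€173.00 + (67,320/600.9)×116 + (600.9/2)×0.25×€173.00 = €11,672,350.17.
EOQ at €162.00 = 621.0 < 760, so use break Q=760: TC = 67,320×€162.00 + (67,320/760.0)×116 + (760.0/2)×0.25×€162.00 = €10,931,505.16.
EOQ at €137.70 = 673.6 < 850, so use break Q=850: TC = 67,320×€137.70 + (67,320/850.0)×116 + (850.0/2)×0.25×€137.70 = €9,293,781.82.
EOQ at €136.10 = 677.5 < 11000, so use break Q=11000: TC = 67,320×€136.10 + (67,320/11000.0)×116 + (11000.0/2)×0.25×€136.10 = €9,350,099.42.
Lowest total cost is €9,293,781.82 at Q = 850.0.

Q* ≈ 850 sacks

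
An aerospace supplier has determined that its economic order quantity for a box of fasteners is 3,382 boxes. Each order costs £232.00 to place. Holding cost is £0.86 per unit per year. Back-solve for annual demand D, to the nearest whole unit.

D ≈ 21,200 boxes per year

Invert the EOQ relation Q*² = 2DS/H.
From Q* = √(2DS/H): D = Q*²H / (2S) = 3,382² × 0.86 / (2 × 232) = 21199.601.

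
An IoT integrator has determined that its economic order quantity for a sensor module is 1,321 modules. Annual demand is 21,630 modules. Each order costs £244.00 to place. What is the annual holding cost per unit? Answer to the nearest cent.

H ≈ £6.05

Squaring Q* = √(2DS/H) gives Q*² = 2DS/H.
From Q* = √(2DS/H): H = 2DS / Q*² = 2 × 21,630 × 244 / 1,321² = 6.0488.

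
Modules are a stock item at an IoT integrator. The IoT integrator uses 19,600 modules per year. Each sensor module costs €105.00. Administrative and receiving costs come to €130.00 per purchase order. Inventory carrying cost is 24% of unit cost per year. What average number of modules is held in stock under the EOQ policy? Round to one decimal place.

Holding cost H = 0.24 × €105.00 = €25.2000 per unit per year.
EOQ = √(2DS/H) = √(2 × 19,600 × 130 / 25.2) ≈ 449.69.
Average inventory = Q*/2 ≈ 449.69 / 2 = 224.846.

Average inventory ≈ 224.8 modules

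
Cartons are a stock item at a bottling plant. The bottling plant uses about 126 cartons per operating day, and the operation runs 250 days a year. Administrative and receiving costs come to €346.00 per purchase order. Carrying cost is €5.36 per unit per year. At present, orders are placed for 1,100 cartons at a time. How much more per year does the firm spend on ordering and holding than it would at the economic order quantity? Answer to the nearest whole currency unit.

Extra cost ≈ €2,047 per year

Annual demand D = 126 × 250 = 31,500.
EOQ = √(2DS/H) = √(2 × 31,500 × 346 / 5.36) ≈ 2016.63.
Cost at Q* = (D/Q*)S + (Q*/2)H = √(2DSH) ≈ €10,809.13.
Cost at Q = 1,100: (31,500/1,100)×346 + (1,100/2)×5.36 = €9,908.18 + €2,948.00 = €12,856.18.
Excess = €12,856.18 − €10,809.13 = €2,047.05.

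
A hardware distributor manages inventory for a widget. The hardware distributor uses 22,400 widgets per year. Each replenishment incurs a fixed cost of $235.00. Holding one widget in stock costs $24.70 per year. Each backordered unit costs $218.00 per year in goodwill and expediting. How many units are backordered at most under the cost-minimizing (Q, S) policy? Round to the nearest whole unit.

With planned backorders, Q* = √(2DS/H) · √((H+B)/B).
√(2DS/H) = √(2 × 22,400 × 235 / 24.7) = 652.867.
√((H+B)/B) = √((24.7+218)/218) = 1.0551.
Q* ≈ 688.860.
S* = Q* · H/(H+B) = 688.860 × 24.7/242.7 ≈ 70.106.

S* ≈ 70 widgets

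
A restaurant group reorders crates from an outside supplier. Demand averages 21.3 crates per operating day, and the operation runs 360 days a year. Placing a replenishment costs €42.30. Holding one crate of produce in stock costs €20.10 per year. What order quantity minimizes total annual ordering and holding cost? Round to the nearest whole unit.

Annual demand D = 21.3 × 360 = 7,668.
EOQ = √(2DS / H) = √(2 × 7,668 × 42.3 / 20.1).
= √(648,712.8 / 20.1) = √32,274.2687 ≈ 179.650.

Q* ≈ 180 crates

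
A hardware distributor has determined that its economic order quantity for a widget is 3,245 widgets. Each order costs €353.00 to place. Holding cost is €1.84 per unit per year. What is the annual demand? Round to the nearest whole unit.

Squaring Q* = √(2DS/H) gives Q*² = 2DS/H.
From Q* = √(2DS/H): D = Q*²H / (2S) = 3,245² × 1.84 / (2 × 353) = 27443.691.

D ≈ 27,444 widgets per year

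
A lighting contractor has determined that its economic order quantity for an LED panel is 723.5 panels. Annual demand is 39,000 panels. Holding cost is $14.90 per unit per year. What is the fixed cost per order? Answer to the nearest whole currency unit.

S ≈ $100

Squaring Q* = √(2DS/H) gives Q*² = 2DS/H.
From Q* = √(2DS/H): S = Q*²H / (2D) = 723.5² × 14.9 / (2 × 39,000) = 99.9928.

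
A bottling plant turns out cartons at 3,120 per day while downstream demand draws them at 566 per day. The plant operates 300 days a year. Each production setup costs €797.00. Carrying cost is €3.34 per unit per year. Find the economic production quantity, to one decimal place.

Annual demand D = 566 × 300 = 169,800.
Production build-up factor (1 − d/p) = 1 − 566/3,120 = 0.8186.
Q* = √(2DS / (H(1 − d/p))) = √(2 × 169,800 × 797 / (3.34 × 0.8186)).
= √(270,661,200 / 2.7341) ≈ 9949.623.

Q* ≈ 9,949.6 cartons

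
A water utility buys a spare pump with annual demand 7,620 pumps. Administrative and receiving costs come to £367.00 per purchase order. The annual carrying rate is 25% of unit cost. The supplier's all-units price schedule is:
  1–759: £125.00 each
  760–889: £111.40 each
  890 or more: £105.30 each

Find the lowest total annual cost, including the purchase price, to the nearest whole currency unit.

TC* ≈ £817,243

Holding cost per unit per year at price C is H = 0.25·C.
For each price level, check whether its EOQ is feasible; otherwise the best quantity at that price is the breakpoint.
EOQ at £125.00 = 423.1 (feasible in tier 1): TC = 7,620×£125.00 + (7,620/423.1)×367 + (423.1/2)×0.25×£125.00 = £965,720.58.
EOQ at £111.40 = 448.1 < 760, so use break Q=760: TC = 7,620×£111.40 + (7,620/760.0)×367 + (760.0/2)×0.25×£111.40 = £863,130.66.
EOQ at £105.30 = 460.9 < 890, so use break Q=890: TC = 7,620×£105.30 + (7,620/890.0)×367 + (890.0/2)×0.25×£105.30 = £817,242.80.
Lowest total cost among the candidates is at Q = 890.0.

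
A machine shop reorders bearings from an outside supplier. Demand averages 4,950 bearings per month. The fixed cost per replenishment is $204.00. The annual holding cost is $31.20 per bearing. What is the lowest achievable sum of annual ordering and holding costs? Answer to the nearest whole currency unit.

Annual demand D = 4,950 × 12 = 59,400.
Q* = √(2DS/H) = √(2 × 59,400 × 204 / 31.2) ≈ 881.35.
At the optimum the two cost components are equal, so total cost = 2·(Q*/2)H = Q*·H.
Minimum total = √(2DSH) = √(2 × 59,400 × 204 × 31.2) ≈ 27497.968.

TC* ≈ $27,498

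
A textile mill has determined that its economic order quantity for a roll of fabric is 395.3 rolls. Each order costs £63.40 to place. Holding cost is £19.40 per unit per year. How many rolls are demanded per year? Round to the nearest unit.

D ≈ 23,908 rolls per year

Squaring Q* = √(2DS/H) gives Q*² = 2DS/H.
From Q* = √(2DS/H): D = Q*²H / (2S) = 395.3² × 19.4 / (2 × 63.4) = 23907.607.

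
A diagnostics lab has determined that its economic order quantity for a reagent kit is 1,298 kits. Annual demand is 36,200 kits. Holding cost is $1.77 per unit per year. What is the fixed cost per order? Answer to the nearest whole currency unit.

S ≈ $41

Invert the EOQ relation Q*² = 2DS/H.
From Q* = √(2DS/H): S = Q*²H / (2D) = 1,298² × 1.77 / (2 × 36,200) = 41.1893.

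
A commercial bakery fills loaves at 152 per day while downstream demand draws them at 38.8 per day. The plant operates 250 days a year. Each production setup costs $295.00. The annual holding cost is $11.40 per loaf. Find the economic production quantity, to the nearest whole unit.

Annual demand D = 38.8 × 250 = 9,700.
Production build-up factor (1 − d/p) = 1 − 38.8/152 = 0.7447.
Q* = √(2DS / (H(1 − d/p))) = √(2 × 9,700 × 295 / (11.4 × 0.7447)).
= √(5,723,000 / 8.49) ≈ 821.028.

Q* ≈ 821 loaves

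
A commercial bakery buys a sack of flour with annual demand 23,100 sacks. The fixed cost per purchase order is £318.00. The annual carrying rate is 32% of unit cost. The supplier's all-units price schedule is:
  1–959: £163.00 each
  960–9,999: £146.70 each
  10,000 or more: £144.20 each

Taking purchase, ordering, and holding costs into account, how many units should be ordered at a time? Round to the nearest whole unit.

Q* ≈ 960 sacks

Holding cost per unit per year at price C is H = 0.32·C.
For each price level, check whether its EOQ is feasible; otherwise the best quantity at that price is the breakpoint.
EOQ at £163.00 = 530.7 (feasible in tier 1): TC = 23,100×£163.00 + (23,100/530.7)×318 + (530.7/2)×0.32×£163.00 = £3,792,982.37.
EOQ at £146.70 = 559.4 < 960, so use break Q=960: TC = 23,100×£146.70 + (23,100/960.0)×318 + (960.0/2)×0.32×£146.70 = £3,418,954.99.
EOQ at £144.20 = 564.3 < 10000, so use break Q=10000: TC = 23,100×£144.20 + (23,100/10000.0)×318 + (10000.0/2)×0.32×£144.20 = £3,562,474.58.
Lowest total cost is £3,418,954.99 at Q = 960.0.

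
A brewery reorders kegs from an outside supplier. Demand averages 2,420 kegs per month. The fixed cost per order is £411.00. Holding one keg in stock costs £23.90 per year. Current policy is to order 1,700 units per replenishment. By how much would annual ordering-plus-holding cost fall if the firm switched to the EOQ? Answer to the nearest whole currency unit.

Annual demand D = 2,420 × 12 = 29,040.
EOQ = √(2DS/H) = √(2 × 29,040 × 411 / 23.9) ≈ 999.39.
Cost at Q* = (D/Q*)S + (Q*/2)H = √(2DSH) ≈ £23,885.44.
Cost at Q = 1,700: (29,040/1,700)×411 + (1,700/2)×23.9 = £7,020.85 + £20,315.00 = £27,335.85.
Excess = £27,335.85 − £23,885.44 = £3,450.41.

Extra cost ≈ £3,450 per year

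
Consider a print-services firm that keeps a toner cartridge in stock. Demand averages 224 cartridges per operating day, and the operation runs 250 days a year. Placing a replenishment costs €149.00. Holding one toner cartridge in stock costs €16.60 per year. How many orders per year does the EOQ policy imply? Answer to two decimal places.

N ≈ 55.85 orders per year

Annual demand D = 224 × 250 = 56,000.
The optimal lot size = √(2DS/H) = √(2 × 56,000 × 149 / 16.6) ≈ 1002.65.
Orders per year = D / Q* = 56,000 / 1002.65 ≈ 55.852.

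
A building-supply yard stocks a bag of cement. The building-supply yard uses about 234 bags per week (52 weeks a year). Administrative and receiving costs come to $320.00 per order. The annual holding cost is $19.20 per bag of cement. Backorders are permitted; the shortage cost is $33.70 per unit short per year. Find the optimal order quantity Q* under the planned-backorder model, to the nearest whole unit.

Annual demand D = 234 × 52 = 12,168.
With planned backorders, Q* = √(2DS/H) · √((H+B)/B).
√(2DS/H) = √(2 × 12,168 × 320 / 19.2) = 636.867.
√((H+B)/B) = √((19.2+33.7)/33.7) = 1.2529.
Q* ≈ 797.925.

Q* ≈ 798 bags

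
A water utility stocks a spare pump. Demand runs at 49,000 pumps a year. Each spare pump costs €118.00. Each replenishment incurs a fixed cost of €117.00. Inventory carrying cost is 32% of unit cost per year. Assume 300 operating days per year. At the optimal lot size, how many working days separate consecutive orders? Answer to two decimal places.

T ≈ 3.37 days

Holding cost H = 0.32 × €118.00 = €37.7600 per unit per year.
The optimal lot size = √(2DS/H) = √(2 × 49,000 × 117 / 37.76) ≈ 551.05.
Cycle time = Q*/D × 300 = 551.05 / 49,000 × 300 ≈ 3.374 days.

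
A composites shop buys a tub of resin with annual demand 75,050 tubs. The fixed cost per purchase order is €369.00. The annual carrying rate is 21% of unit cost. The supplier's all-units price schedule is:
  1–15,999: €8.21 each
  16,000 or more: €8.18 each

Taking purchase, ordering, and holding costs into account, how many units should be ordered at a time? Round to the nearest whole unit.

Q* ≈ 5,668 tubs

Holding cost per unit per year at price C is H = 0.21·C.
Candidates are each tier's EOQ (if it falls in that tier) and each price-break quantity.
EOQ at €8.21 = 5667.9 (feasible in tier 1): TC = 75,050×€8.21 + (75,050/5667.9)×369 + (5667.9/2)×0.21×€8.21 = €625,932.53.
EOQ at €8.18 = 5678.3 < 16000, so use break Q=16000: TC = 75,050×€8.18 + (75,050/16000.0)×369 + (16000.0/2)×0.21×€8.18 = €629,382.24.
Lowest total cost is €625,932.53 at Q = 5667.9.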